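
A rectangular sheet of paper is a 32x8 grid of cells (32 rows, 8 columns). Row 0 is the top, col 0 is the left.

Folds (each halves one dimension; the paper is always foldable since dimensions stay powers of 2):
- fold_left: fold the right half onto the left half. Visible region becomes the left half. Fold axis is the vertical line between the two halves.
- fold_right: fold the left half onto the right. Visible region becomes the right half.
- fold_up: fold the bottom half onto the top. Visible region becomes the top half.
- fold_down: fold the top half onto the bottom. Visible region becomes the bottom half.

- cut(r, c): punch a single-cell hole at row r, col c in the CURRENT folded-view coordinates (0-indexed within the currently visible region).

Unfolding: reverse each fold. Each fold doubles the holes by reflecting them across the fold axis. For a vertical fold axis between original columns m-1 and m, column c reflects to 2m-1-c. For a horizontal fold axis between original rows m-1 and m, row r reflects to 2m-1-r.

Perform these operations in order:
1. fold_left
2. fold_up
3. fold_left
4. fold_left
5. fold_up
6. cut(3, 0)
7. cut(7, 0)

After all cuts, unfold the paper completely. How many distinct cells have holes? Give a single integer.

Op 1 fold_left: fold axis v@4; visible region now rows[0,32) x cols[0,4) = 32x4
Op 2 fold_up: fold axis h@16; visible region now rows[0,16) x cols[0,4) = 16x4
Op 3 fold_left: fold axis v@2; visible region now rows[0,16) x cols[0,2) = 16x2
Op 4 fold_left: fold axis v@1; visible region now rows[0,16) x cols[0,1) = 16x1
Op 5 fold_up: fold axis h@8; visible region now rows[0,8) x cols[0,1) = 8x1
Op 6 cut(3, 0): punch at orig (3,0); cuts so far [(3, 0)]; region rows[0,8) x cols[0,1) = 8x1
Op 7 cut(7, 0): punch at orig (7,0); cuts so far [(3, 0), (7, 0)]; region rows[0,8) x cols[0,1) = 8x1
Unfold 1 (reflect across h@8): 4 holes -> [(3, 0), (7, 0), (8, 0), (12, 0)]
Unfold 2 (reflect across v@1): 8 holes -> [(3, 0), (3, 1), (7, 0), (7, 1), (8, 0), (8, 1), (12, 0), (12, 1)]
Unfold 3 (reflect across v@2): 16 holes -> [(3, 0), (3, 1), (3, 2), (3, 3), (7, 0), (7, 1), (7, 2), (7, 3), (8, 0), (8, 1), (8, 2), (8, 3), (12, 0), (12, 1), (12, 2), (12, 3)]
Unfold 4 (reflect across h@16): 32 holes -> [(3, 0), (3, 1), (3, 2), (3, 3), (7, 0), (7, 1), (7, 2), (7, 3), (8, 0), (8, 1), (8, 2), (8, 3), (12, 0), (12, 1), (12, 2), (12, 3), (19, 0), (19, 1), (19, 2), (19, 3), (23, 0), (23, 1), (23, 2), (23, 3), (24, 0), (24, 1), (24, 2), (24, 3), (28, 0), (28, 1), (28, 2), (28, 3)]
Unfold 5 (reflect across v@4): 64 holes -> [(3, 0), (3, 1), (3, 2), (3, 3), (3, 4), (3, 5), (3, 6), (3, 7), (7, 0), (7, 1), (7, 2), (7, 3), (7, 4), (7, 5), (7, 6), (7, 7), (8, 0), (8, 1), (8, 2), (8, 3), (8, 4), (8, 5), (8, 6), (8, 7), (12, 0), (12, 1), (12, 2), (12, 3), (12, 4), (12, 5), (12, 6), (12, 7), (19, 0), (19, 1), (19, 2), (19, 3), (19, 4), (19, 5), (19, 6), (19, 7), (23, 0), (23, 1), (23, 2), (23, 3), (23, 4), (23, 5), (23, 6), (23, 7), (24, 0), (24, 1), (24, 2), (24, 3), (24, 4), (24, 5), (24, 6), (24, 7), (28, 0), (28, 1), (28, 2), (28, 3), (28, 4), (28, 5), (28, 6), (28, 7)]

Answer: 64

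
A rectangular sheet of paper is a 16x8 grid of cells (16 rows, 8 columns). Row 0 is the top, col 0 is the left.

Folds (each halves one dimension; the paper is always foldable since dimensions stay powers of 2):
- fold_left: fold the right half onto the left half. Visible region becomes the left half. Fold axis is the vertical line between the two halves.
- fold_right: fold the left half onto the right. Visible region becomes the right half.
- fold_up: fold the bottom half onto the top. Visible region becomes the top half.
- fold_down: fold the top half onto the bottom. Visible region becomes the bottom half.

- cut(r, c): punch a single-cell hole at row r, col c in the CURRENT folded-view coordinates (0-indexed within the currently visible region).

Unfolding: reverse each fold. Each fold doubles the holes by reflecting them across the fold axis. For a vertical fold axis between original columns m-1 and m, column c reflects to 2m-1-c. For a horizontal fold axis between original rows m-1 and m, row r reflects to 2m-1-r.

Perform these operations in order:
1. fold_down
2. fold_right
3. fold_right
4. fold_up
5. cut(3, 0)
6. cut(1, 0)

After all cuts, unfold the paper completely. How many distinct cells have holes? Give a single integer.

Answer: 32

Derivation:
Op 1 fold_down: fold axis h@8; visible region now rows[8,16) x cols[0,8) = 8x8
Op 2 fold_right: fold axis v@4; visible region now rows[8,16) x cols[4,8) = 8x4
Op 3 fold_right: fold axis v@6; visible region now rows[8,16) x cols[6,8) = 8x2
Op 4 fold_up: fold axis h@12; visible region now rows[8,12) x cols[6,8) = 4x2
Op 5 cut(3, 0): punch at orig (11,6); cuts so far [(11, 6)]; region rows[8,12) x cols[6,8) = 4x2
Op 6 cut(1, 0): punch at orig (9,6); cuts so far [(9, 6), (11, 6)]; region rows[8,12) x cols[6,8) = 4x2
Unfold 1 (reflect across h@12): 4 holes -> [(9, 6), (11, 6), (12, 6), (14, 6)]
Unfold 2 (reflect across v@6): 8 holes -> [(9, 5), (9, 6), (11, 5), (11, 6), (12, 5), (12, 6), (14, 5), (14, 6)]
Unfold 3 (reflect across v@4): 16 holes -> [(9, 1), (9, 2), (9, 5), (9, 6), (11, 1), (11, 2), (11, 5), (11, 6), (12, 1), (12, 2), (12, 5), (12, 6), (14, 1), (14, 2), (14, 5), (14, 6)]
Unfold 4 (reflect across h@8): 32 holes -> [(1, 1), (1, 2), (1, 5), (1, 6), (3, 1), (3, 2), (3, 5), (3, 6), (4, 1), (4, 2), (4, 5), (4, 6), (6, 1), (6, 2), (6, 5), (6, 6), (9, 1), (9, 2), (9, 5), (9, 6), (11, 1), (11, 2), (11, 5), (11, 6), (12, 1), (12, 2), (12, 5), (12, 6), (14, 1), (14, 2), (14, 5), (14, 6)]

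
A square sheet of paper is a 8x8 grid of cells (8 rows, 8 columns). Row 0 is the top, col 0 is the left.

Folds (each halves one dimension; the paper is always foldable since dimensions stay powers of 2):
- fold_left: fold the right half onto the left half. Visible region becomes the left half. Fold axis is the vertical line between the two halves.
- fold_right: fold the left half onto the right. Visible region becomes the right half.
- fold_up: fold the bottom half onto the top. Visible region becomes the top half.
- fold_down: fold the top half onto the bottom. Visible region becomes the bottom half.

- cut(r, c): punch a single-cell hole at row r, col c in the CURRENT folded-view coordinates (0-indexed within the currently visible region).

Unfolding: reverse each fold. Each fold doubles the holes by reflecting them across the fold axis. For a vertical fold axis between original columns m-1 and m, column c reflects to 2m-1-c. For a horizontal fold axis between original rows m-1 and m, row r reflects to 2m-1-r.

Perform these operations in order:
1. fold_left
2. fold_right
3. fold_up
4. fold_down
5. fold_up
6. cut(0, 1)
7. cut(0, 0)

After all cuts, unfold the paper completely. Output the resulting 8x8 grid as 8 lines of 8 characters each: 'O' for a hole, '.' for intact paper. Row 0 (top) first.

Op 1 fold_left: fold axis v@4; visible region now rows[0,8) x cols[0,4) = 8x4
Op 2 fold_right: fold axis v@2; visible region now rows[0,8) x cols[2,4) = 8x2
Op 3 fold_up: fold axis h@4; visible region now rows[0,4) x cols[2,4) = 4x2
Op 4 fold_down: fold axis h@2; visible region now rows[2,4) x cols[2,4) = 2x2
Op 5 fold_up: fold axis h@3; visible region now rows[2,3) x cols[2,4) = 1x2
Op 6 cut(0, 1): punch at orig (2,3); cuts so far [(2, 3)]; region rows[2,3) x cols[2,4) = 1x2
Op 7 cut(0, 0): punch at orig (2,2); cuts so far [(2, 2), (2, 3)]; region rows[2,3) x cols[2,4) = 1x2
Unfold 1 (reflect across h@3): 4 holes -> [(2, 2), (2, 3), (3, 2), (3, 3)]
Unfold 2 (reflect across h@2): 8 holes -> [(0, 2), (0, 3), (1, 2), (1, 3), (2, 2), (2, 3), (3, 2), (3, 3)]
Unfold 3 (reflect across h@4): 16 holes -> [(0, 2), (0, 3), (1, 2), (1, 3), (2, 2), (2, 3), (3, 2), (3, 3), (4, 2), (4, 3), (5, 2), (5, 3), (6, 2), (6, 3), (7, 2), (7, 3)]
Unfold 4 (reflect across v@2): 32 holes -> [(0, 0), (0, 1), (0, 2), (0, 3), (1, 0), (1, 1), (1, 2), (1, 3), (2, 0), (2, 1), (2, 2), (2, 3), (3, 0), (3, 1), (3, 2), (3, 3), (4, 0), (4, 1), (4, 2), (4, 3), (5, 0), (5, 1), (5, 2), (5, 3), (6, 0), (6, 1), (6, 2), (6, 3), (7, 0), (7, 1), (7, 2), (7, 3)]
Unfold 5 (reflect across v@4): 64 holes -> [(0, 0), (0, 1), (0, 2), (0, 3), (0, 4), (0, 5), (0, 6), (0, 7), (1, 0), (1, 1), (1, 2), (1, 3), (1, 4), (1, 5), (1, 6), (1, 7), (2, 0), (2, 1), (2, 2), (2, 3), (2, 4), (2, 5), (2, 6), (2, 7), (3, 0), (3, 1), (3, 2), (3, 3), (3, 4), (3, 5), (3, 6), (3, 7), (4, 0), (4, 1), (4, 2), (4, 3), (4, 4), (4, 5), (4, 6), (4, 7), (5, 0), (5, 1), (5, 2), (5, 3), (5, 4), (5, 5), (5, 6), (5, 7), (6, 0), (6, 1), (6, 2), (6, 3), (6, 4), (6, 5), (6, 6), (6, 7), (7, 0), (7, 1), (7, 2), (7, 3), (7, 4), (7, 5), (7, 6), (7, 7)]

Answer: OOOOOOOO
OOOOOOOO
OOOOOOOO
OOOOOOOO
OOOOOOOO
OOOOOOOO
OOOOOOOO
OOOOOOOO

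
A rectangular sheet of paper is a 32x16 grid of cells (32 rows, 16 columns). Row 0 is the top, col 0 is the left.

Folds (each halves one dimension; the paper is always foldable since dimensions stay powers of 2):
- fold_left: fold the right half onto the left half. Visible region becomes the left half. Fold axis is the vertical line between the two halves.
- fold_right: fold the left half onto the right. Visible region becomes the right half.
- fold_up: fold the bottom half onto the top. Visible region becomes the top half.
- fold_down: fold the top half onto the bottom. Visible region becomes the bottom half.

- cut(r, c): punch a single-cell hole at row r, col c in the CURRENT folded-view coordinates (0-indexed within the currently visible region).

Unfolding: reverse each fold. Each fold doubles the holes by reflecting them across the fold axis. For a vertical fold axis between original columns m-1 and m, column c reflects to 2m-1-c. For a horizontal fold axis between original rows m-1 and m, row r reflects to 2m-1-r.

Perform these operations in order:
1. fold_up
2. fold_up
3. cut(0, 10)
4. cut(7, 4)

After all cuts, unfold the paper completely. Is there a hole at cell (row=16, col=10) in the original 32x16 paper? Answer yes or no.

Answer: yes

Derivation:
Op 1 fold_up: fold axis h@16; visible region now rows[0,16) x cols[0,16) = 16x16
Op 2 fold_up: fold axis h@8; visible region now rows[0,8) x cols[0,16) = 8x16
Op 3 cut(0, 10): punch at orig (0,10); cuts so far [(0, 10)]; region rows[0,8) x cols[0,16) = 8x16
Op 4 cut(7, 4): punch at orig (7,4); cuts so far [(0, 10), (7, 4)]; region rows[0,8) x cols[0,16) = 8x16
Unfold 1 (reflect across h@8): 4 holes -> [(0, 10), (7, 4), (8, 4), (15, 10)]
Unfold 2 (reflect across h@16): 8 holes -> [(0, 10), (7, 4), (8, 4), (15, 10), (16, 10), (23, 4), (24, 4), (31, 10)]
Holes: [(0, 10), (7, 4), (8, 4), (15, 10), (16, 10), (23, 4), (24, 4), (31, 10)]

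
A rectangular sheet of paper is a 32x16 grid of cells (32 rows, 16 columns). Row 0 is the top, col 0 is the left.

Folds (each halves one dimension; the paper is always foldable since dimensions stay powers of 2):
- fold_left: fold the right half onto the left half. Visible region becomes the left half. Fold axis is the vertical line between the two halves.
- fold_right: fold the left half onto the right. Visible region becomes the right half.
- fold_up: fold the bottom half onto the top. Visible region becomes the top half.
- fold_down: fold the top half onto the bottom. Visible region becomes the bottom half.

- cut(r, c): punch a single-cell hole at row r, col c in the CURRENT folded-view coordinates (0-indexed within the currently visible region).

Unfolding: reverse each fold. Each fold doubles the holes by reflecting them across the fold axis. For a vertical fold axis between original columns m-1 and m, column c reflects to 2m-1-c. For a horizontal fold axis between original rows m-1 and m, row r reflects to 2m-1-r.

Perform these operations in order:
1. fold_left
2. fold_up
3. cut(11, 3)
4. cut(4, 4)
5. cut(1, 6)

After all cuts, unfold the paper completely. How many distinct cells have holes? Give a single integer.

Op 1 fold_left: fold axis v@8; visible region now rows[0,32) x cols[0,8) = 32x8
Op 2 fold_up: fold axis h@16; visible region now rows[0,16) x cols[0,8) = 16x8
Op 3 cut(11, 3): punch at orig (11,3); cuts so far [(11, 3)]; region rows[0,16) x cols[0,8) = 16x8
Op 4 cut(4, 4): punch at orig (4,4); cuts so far [(4, 4), (11, 3)]; region rows[0,16) x cols[0,8) = 16x8
Op 5 cut(1, 6): punch at orig (1,6); cuts so far [(1, 6), (4, 4), (11, 3)]; region rows[0,16) x cols[0,8) = 16x8
Unfold 1 (reflect across h@16): 6 holes -> [(1, 6), (4, 4), (11, 3), (20, 3), (27, 4), (30, 6)]
Unfold 2 (reflect across v@8): 12 holes -> [(1, 6), (1, 9), (4, 4), (4, 11), (11, 3), (11, 12), (20, 3), (20, 12), (27, 4), (27, 11), (30, 6), (30, 9)]

Answer: 12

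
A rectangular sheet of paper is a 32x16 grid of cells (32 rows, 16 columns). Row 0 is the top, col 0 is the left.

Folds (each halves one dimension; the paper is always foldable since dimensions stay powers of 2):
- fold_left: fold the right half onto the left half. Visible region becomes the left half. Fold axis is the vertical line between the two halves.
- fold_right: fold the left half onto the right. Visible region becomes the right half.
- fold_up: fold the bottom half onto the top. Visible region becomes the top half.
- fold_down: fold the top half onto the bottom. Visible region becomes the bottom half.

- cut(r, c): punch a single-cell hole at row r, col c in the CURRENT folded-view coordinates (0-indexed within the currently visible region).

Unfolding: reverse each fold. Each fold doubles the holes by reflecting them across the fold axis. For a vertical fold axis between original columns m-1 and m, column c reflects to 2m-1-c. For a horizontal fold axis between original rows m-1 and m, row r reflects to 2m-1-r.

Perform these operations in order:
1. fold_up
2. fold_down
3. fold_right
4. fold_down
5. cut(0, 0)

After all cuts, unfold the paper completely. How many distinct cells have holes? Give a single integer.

Op 1 fold_up: fold axis h@16; visible region now rows[0,16) x cols[0,16) = 16x16
Op 2 fold_down: fold axis h@8; visible region now rows[8,16) x cols[0,16) = 8x16
Op 3 fold_right: fold axis v@8; visible region now rows[8,16) x cols[8,16) = 8x8
Op 4 fold_down: fold axis h@12; visible region now rows[12,16) x cols[8,16) = 4x8
Op 5 cut(0, 0): punch at orig (12,8); cuts so far [(12, 8)]; region rows[12,16) x cols[8,16) = 4x8
Unfold 1 (reflect across h@12): 2 holes -> [(11, 8), (12, 8)]
Unfold 2 (reflect across v@8): 4 holes -> [(11, 7), (11, 8), (12, 7), (12, 8)]
Unfold 3 (reflect across h@8): 8 holes -> [(3, 7), (3, 8), (4, 7), (4, 8), (11, 7), (11, 8), (12, 7), (12, 8)]
Unfold 4 (reflect across h@16): 16 holes -> [(3, 7), (3, 8), (4, 7), (4, 8), (11, 7), (11, 8), (12, 7), (12, 8), (19, 7), (19, 8), (20, 7), (20, 8), (27, 7), (27, 8), (28, 7), (28, 8)]

Answer: 16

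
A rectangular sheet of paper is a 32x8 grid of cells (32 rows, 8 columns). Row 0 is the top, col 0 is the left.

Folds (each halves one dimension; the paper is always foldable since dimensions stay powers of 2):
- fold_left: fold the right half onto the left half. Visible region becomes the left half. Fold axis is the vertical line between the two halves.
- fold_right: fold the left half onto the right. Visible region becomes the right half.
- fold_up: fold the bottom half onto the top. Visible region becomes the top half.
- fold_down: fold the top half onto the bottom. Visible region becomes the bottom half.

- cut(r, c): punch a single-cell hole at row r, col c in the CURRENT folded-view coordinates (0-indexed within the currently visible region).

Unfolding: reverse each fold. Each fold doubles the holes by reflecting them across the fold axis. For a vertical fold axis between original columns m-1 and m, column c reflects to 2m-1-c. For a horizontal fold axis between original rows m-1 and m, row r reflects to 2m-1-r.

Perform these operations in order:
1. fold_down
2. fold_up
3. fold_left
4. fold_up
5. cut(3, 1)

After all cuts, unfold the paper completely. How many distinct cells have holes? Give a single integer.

Op 1 fold_down: fold axis h@16; visible region now rows[16,32) x cols[0,8) = 16x8
Op 2 fold_up: fold axis h@24; visible region now rows[16,24) x cols[0,8) = 8x8
Op 3 fold_left: fold axis v@4; visible region now rows[16,24) x cols[0,4) = 8x4
Op 4 fold_up: fold axis h@20; visible region now rows[16,20) x cols[0,4) = 4x4
Op 5 cut(3, 1): punch at orig (19,1); cuts so far [(19, 1)]; region rows[16,20) x cols[0,4) = 4x4
Unfold 1 (reflect across h@20): 2 holes -> [(19, 1), (20, 1)]
Unfold 2 (reflect across v@4): 4 holes -> [(19, 1), (19, 6), (20, 1), (20, 6)]
Unfold 3 (reflect across h@24): 8 holes -> [(19, 1), (19, 6), (20, 1), (20, 6), (27, 1), (27, 6), (28, 1), (28, 6)]
Unfold 4 (reflect across h@16): 16 holes -> [(3, 1), (3, 6), (4, 1), (4, 6), (11, 1), (11, 6), (12, 1), (12, 6), (19, 1), (19, 6), (20, 1), (20, 6), (27, 1), (27, 6), (28, 1), (28, 6)]

Answer: 16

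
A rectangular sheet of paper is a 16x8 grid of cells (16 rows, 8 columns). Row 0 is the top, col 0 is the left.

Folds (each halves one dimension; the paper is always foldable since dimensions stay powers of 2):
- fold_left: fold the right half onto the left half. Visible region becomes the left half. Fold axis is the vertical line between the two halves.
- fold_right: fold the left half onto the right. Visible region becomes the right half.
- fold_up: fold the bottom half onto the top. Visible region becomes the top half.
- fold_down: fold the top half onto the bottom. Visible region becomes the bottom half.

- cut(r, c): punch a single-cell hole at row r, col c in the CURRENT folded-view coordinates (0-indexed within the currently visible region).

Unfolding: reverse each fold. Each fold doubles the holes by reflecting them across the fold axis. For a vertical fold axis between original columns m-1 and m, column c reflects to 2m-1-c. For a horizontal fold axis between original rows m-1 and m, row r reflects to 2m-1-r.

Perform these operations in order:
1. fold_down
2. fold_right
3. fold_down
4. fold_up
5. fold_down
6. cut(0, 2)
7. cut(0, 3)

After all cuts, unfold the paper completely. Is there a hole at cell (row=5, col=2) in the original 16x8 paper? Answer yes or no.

Op 1 fold_down: fold axis h@8; visible region now rows[8,16) x cols[0,8) = 8x8
Op 2 fold_right: fold axis v@4; visible region now rows[8,16) x cols[4,8) = 8x4
Op 3 fold_down: fold axis h@12; visible region now rows[12,16) x cols[4,8) = 4x4
Op 4 fold_up: fold axis h@14; visible region now rows[12,14) x cols[4,8) = 2x4
Op 5 fold_down: fold axis h@13; visible region now rows[13,14) x cols[4,8) = 1x4
Op 6 cut(0, 2): punch at orig (13,6); cuts so far [(13, 6)]; region rows[13,14) x cols[4,8) = 1x4
Op 7 cut(0, 3): punch at orig (13,7); cuts so far [(13, 6), (13, 7)]; region rows[13,14) x cols[4,8) = 1x4
Unfold 1 (reflect across h@13): 4 holes -> [(12, 6), (12, 7), (13, 6), (13, 7)]
Unfold 2 (reflect across h@14): 8 holes -> [(12, 6), (12, 7), (13, 6), (13, 7), (14, 6), (14, 7), (15, 6), (15, 7)]
Unfold 3 (reflect across h@12): 16 holes -> [(8, 6), (8, 7), (9, 6), (9, 7), (10, 6), (10, 7), (11, 6), (11, 7), (12, 6), (12, 7), (13, 6), (13, 7), (14, 6), (14, 7), (15, 6), (15, 7)]
Unfold 4 (reflect across v@4): 32 holes -> [(8, 0), (8, 1), (8, 6), (8, 7), (9, 0), (9, 1), (9, 6), (9, 7), (10, 0), (10, 1), (10, 6), (10, 7), (11, 0), (11, 1), (11, 6), (11, 7), (12, 0), (12, 1), (12, 6), (12, 7), (13, 0), (13, 1), (13, 6), (13, 7), (14, 0), (14, 1), (14, 6), (14, 7), (15, 0), (15, 1), (15, 6), (15, 7)]
Unfold 5 (reflect across h@8): 64 holes -> [(0, 0), (0, 1), (0, 6), (0, 7), (1, 0), (1, 1), (1, 6), (1, 7), (2, 0), (2, 1), (2, 6), (2, 7), (3, 0), (3, 1), (3, 6), (3, 7), (4, 0), (4, 1), (4, 6), (4, 7), (5, 0), (5, 1), (5, 6), (5, 7), (6, 0), (6, 1), (6, 6), (6, 7), (7, 0), (7, 1), (7, 6), (7, 7), (8, 0), (8, 1), (8, 6), (8, 7), (9, 0), (9, 1), (9, 6), (9, 7), (10, 0), (10, 1), (10, 6), (10, 7), (11, 0), (11, 1), (11, 6), (11, 7), (12, 0), (12, 1), (12, 6), (12, 7), (13, 0), (13, 1), (13, 6), (13, 7), (14, 0), (14, 1), (14, 6), (14, 7), (15, 0), (15, 1), (15, 6), (15, 7)]
Holes: [(0, 0), (0, 1), (0, 6), (0, 7), (1, 0), (1, 1), (1, 6), (1, 7), (2, 0), (2, 1), (2, 6), (2, 7), (3, 0), (3, 1), (3, 6), (3, 7), (4, 0), (4, 1), (4, 6), (4, 7), (5, 0), (5, 1), (5, 6), (5, 7), (6, 0), (6, 1), (6, 6), (6, 7), (7, 0), (7, 1), (7, 6), (7, 7), (8, 0), (8, 1), (8, 6), (8, 7), (9, 0), (9, 1), (9, 6), (9, 7), (10, 0), (10, 1), (10, 6), (10, 7), (11, 0), (11, 1), (11, 6), (11, 7), (12, 0), (12, 1), (12, 6), (12, 7), (13, 0), (13, 1), (13, 6), (13, 7), (14, 0), (14, 1), (14, 6), (14, 7), (15, 0), (15, 1), (15, 6), (15, 7)]

Answer: no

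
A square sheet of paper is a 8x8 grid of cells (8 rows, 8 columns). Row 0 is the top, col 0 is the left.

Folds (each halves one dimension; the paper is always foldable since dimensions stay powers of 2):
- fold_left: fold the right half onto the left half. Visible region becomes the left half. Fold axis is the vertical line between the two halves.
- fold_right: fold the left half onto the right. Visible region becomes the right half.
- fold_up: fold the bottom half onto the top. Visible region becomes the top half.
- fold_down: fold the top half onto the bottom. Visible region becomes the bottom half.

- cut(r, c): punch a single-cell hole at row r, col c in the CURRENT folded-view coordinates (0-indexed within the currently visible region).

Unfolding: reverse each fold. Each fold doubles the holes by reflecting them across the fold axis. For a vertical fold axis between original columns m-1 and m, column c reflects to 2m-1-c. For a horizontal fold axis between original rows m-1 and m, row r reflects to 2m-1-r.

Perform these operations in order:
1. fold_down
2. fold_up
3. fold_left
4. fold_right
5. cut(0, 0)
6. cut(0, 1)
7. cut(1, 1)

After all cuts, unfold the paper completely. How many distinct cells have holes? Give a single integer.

Op 1 fold_down: fold axis h@4; visible region now rows[4,8) x cols[0,8) = 4x8
Op 2 fold_up: fold axis h@6; visible region now rows[4,6) x cols[0,8) = 2x8
Op 3 fold_left: fold axis v@4; visible region now rows[4,6) x cols[0,4) = 2x4
Op 4 fold_right: fold axis v@2; visible region now rows[4,6) x cols[2,4) = 2x2
Op 5 cut(0, 0): punch at orig (4,2); cuts so far [(4, 2)]; region rows[4,6) x cols[2,4) = 2x2
Op 6 cut(0, 1): punch at orig (4,3); cuts so far [(4, 2), (4, 3)]; region rows[4,6) x cols[2,4) = 2x2
Op 7 cut(1, 1): punch at orig (5,3); cuts so far [(4, 2), (4, 3), (5, 3)]; region rows[4,6) x cols[2,4) = 2x2
Unfold 1 (reflect across v@2): 6 holes -> [(4, 0), (4, 1), (4, 2), (4, 3), (5, 0), (5, 3)]
Unfold 2 (reflect across v@4): 12 holes -> [(4, 0), (4, 1), (4, 2), (4, 3), (4, 4), (4, 5), (4, 6), (4, 7), (5, 0), (5, 3), (5, 4), (5, 7)]
Unfold 3 (reflect across h@6): 24 holes -> [(4, 0), (4, 1), (4, 2), (4, 3), (4, 4), (4, 5), (4, 6), (4, 7), (5, 0), (5, 3), (5, 4), (5, 7), (6, 0), (6, 3), (6, 4), (6, 7), (7, 0), (7, 1), (7, 2), (7, 3), (7, 4), (7, 5), (7, 6), (7, 7)]
Unfold 4 (reflect across h@4): 48 holes -> [(0, 0), (0, 1), (0, 2), (0, 3), (0, 4), (0, 5), (0, 6), (0, 7), (1, 0), (1, 3), (1, 4), (1, 7), (2, 0), (2, 3), (2, 4), (2, 7), (3, 0), (3, 1), (3, 2), (3, 3), (3, 4), (3, 5), (3, 6), (3, 7), (4, 0), (4, 1), (4, 2), (4, 3), (4, 4), (4, 5), (4, 6), (4, 7), (5, 0), (5, 3), (5, 4), (5, 7), (6, 0), (6, 3), (6, 4), (6, 7), (7, 0), (7, 1), (7, 2), (7, 3), (7, 4), (7, 5), (7, 6), (7, 7)]

Answer: 48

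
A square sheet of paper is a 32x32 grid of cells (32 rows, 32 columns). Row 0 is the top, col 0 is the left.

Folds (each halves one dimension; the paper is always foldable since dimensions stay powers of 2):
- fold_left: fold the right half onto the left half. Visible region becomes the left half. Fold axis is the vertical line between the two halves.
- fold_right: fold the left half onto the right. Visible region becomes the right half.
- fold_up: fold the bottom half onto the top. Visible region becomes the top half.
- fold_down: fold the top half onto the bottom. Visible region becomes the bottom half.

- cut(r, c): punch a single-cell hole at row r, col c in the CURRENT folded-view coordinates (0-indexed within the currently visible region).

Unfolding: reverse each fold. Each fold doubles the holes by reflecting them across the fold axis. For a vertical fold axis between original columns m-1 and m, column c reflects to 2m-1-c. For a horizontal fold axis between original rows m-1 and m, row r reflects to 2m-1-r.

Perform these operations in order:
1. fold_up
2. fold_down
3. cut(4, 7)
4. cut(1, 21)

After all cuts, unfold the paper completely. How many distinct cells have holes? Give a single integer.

Op 1 fold_up: fold axis h@16; visible region now rows[0,16) x cols[0,32) = 16x32
Op 2 fold_down: fold axis h@8; visible region now rows[8,16) x cols[0,32) = 8x32
Op 3 cut(4, 7): punch at orig (12,7); cuts so far [(12, 7)]; region rows[8,16) x cols[0,32) = 8x32
Op 4 cut(1, 21): punch at orig (9,21); cuts so far [(9, 21), (12, 7)]; region rows[8,16) x cols[0,32) = 8x32
Unfold 1 (reflect across h@8): 4 holes -> [(3, 7), (6, 21), (9, 21), (12, 7)]
Unfold 2 (reflect across h@16): 8 holes -> [(3, 7), (6, 21), (9, 21), (12, 7), (19, 7), (22, 21), (25, 21), (28, 7)]

Answer: 8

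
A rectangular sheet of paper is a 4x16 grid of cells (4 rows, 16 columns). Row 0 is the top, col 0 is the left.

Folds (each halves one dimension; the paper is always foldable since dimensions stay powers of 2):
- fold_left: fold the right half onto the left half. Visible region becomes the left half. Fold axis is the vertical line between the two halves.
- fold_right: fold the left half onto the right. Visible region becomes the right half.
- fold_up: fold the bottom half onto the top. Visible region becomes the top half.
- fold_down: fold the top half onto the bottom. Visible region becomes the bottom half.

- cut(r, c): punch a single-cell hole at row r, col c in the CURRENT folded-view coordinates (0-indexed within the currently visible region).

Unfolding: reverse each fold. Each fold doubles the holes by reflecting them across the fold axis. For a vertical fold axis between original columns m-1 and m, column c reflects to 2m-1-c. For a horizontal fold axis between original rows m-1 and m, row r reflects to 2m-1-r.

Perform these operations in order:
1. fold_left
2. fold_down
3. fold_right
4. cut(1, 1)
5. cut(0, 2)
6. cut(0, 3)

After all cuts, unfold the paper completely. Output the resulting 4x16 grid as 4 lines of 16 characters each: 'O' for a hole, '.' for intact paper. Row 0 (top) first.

Answer: ..O..O....O..O..
OO....OOOO....OO
OO....OOOO....OO
..O..O....O..O..

Derivation:
Op 1 fold_left: fold axis v@8; visible region now rows[0,4) x cols[0,8) = 4x8
Op 2 fold_down: fold axis h@2; visible region now rows[2,4) x cols[0,8) = 2x8
Op 3 fold_right: fold axis v@4; visible region now rows[2,4) x cols[4,8) = 2x4
Op 4 cut(1, 1): punch at orig (3,5); cuts so far [(3, 5)]; region rows[2,4) x cols[4,8) = 2x4
Op 5 cut(0, 2): punch at orig (2,6); cuts so far [(2, 6), (3, 5)]; region rows[2,4) x cols[4,8) = 2x4
Op 6 cut(0, 3): punch at orig (2,7); cuts so far [(2, 6), (2, 7), (3, 5)]; region rows[2,4) x cols[4,8) = 2x4
Unfold 1 (reflect across v@4): 6 holes -> [(2, 0), (2, 1), (2, 6), (2, 7), (3, 2), (3, 5)]
Unfold 2 (reflect across h@2): 12 holes -> [(0, 2), (0, 5), (1, 0), (1, 1), (1, 6), (1, 7), (2, 0), (2, 1), (2, 6), (2, 7), (3, 2), (3, 5)]
Unfold 3 (reflect across v@8): 24 holes -> [(0, 2), (0, 5), (0, 10), (0, 13), (1, 0), (1, 1), (1, 6), (1, 7), (1, 8), (1, 9), (1, 14), (1, 15), (2, 0), (2, 1), (2, 6), (2, 7), (2, 8), (2, 9), (2, 14), (2, 15), (3, 2), (3, 5), (3, 10), (3, 13)]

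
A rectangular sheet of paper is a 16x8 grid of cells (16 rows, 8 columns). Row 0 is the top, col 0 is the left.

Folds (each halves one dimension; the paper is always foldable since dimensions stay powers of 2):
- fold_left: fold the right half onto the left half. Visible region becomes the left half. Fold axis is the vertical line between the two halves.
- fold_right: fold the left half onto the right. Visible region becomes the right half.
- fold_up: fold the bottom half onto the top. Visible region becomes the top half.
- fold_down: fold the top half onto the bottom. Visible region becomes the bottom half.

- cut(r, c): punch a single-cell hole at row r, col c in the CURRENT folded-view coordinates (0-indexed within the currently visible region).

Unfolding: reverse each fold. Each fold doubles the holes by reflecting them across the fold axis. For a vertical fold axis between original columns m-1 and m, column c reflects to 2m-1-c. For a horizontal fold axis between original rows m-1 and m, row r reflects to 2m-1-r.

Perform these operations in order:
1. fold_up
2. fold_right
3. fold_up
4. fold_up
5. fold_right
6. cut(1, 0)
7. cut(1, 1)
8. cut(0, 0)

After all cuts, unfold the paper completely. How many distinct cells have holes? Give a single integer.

Answer: 96

Derivation:
Op 1 fold_up: fold axis h@8; visible region now rows[0,8) x cols[0,8) = 8x8
Op 2 fold_right: fold axis v@4; visible region now rows[0,8) x cols[4,8) = 8x4
Op 3 fold_up: fold axis h@4; visible region now rows[0,4) x cols[4,8) = 4x4
Op 4 fold_up: fold axis h@2; visible region now rows[0,2) x cols[4,8) = 2x4
Op 5 fold_right: fold axis v@6; visible region now rows[0,2) x cols[6,8) = 2x2
Op 6 cut(1, 0): punch at orig (1,6); cuts so far [(1, 6)]; region rows[0,2) x cols[6,8) = 2x2
Op 7 cut(1, 1): punch at orig (1,7); cuts so far [(1, 6), (1, 7)]; region rows[0,2) x cols[6,8) = 2x2
Op 8 cut(0, 0): punch at orig (0,6); cuts so far [(0, 6), (1, 6), (1, 7)]; region rows[0,2) x cols[6,8) = 2x2
Unfold 1 (reflect across v@6): 6 holes -> [(0, 5), (0, 6), (1, 4), (1, 5), (1, 6), (1, 7)]
Unfold 2 (reflect across h@2): 12 holes -> [(0, 5), (0, 6), (1, 4), (1, 5), (1, 6), (1, 7), (2, 4), (2, 5), (2, 6), (2, 7), (3, 5), (3, 6)]
Unfold 3 (reflect across h@4): 24 holes -> [(0, 5), (0, 6), (1, 4), (1, 5), (1, 6), (1, 7), (2, 4), (2, 5), (2, 6), (2, 7), (3, 5), (3, 6), (4, 5), (4, 6), (5, 4), (5, 5), (5, 6), (5, 7), (6, 4), (6, 5), (6, 6), (6, 7), (7, 5), (7, 6)]
Unfold 4 (reflect across v@4): 48 holes -> [(0, 1), (0, 2), (0, 5), (0, 6), (1, 0), (1, 1), (1, 2), (1, 3), (1, 4), (1, 5), (1, 6), (1, 7), (2, 0), (2, 1), (2, 2), (2, 3), (2, 4), (2, 5), (2, 6), (2, 7), (3, 1), (3, 2), (3, 5), (3, 6), (4, 1), (4, 2), (4, 5), (4, 6), (5, 0), (5, 1), (5, 2), (5, 3), (5, 4), (5, 5), (5, 6), (5, 7), (6, 0), (6, 1), (6, 2), (6, 3), (6, 4), (6, 5), (6, 6), (6, 7), (7, 1), (7, 2), (7, 5), (7, 6)]
Unfold 5 (reflect across h@8): 96 holes -> [(0, 1), (0, 2), (0, 5), (0, 6), (1, 0), (1, 1), (1, 2), (1, 3), (1, 4), (1, 5), (1, 6), (1, 7), (2, 0), (2, 1), (2, 2), (2, 3), (2, 4), (2, 5), (2, 6), (2, 7), (3, 1), (3, 2), (3, 5), (3, 6), (4, 1), (4, 2), (4, 5), (4, 6), (5, 0), (5, 1), (5, 2), (5, 3), (5, 4), (5, 5), (5, 6), (5, 7), (6, 0), (6, 1), (6, 2), (6, 3), (6, 4), (6, 5), (6, 6), (6, 7), (7, 1), (7, 2), (7, 5), (7, 6), (8, 1), (8, 2), (8, 5), (8, 6), (9, 0), (9, 1), (9, 2), (9, 3), (9, 4), (9, 5), (9, 6), (9, 7), (10, 0), (10, 1), (10, 2), (10, 3), (10, 4), (10, 5), (10, 6), (10, 7), (11, 1), (11, 2), (11, 5), (11, 6), (12, 1), (12, 2), (12, 5), (12, 6), (13, 0), (13, 1), (13, 2), (13, 3), (13, 4), (13, 5), (13, 6), (13, 7), (14, 0), (14, 1), (14, 2), (14, 3), (14, 4), (14, 5), (14, 6), (14, 7), (15, 1), (15, 2), (15, 5), (15, 6)]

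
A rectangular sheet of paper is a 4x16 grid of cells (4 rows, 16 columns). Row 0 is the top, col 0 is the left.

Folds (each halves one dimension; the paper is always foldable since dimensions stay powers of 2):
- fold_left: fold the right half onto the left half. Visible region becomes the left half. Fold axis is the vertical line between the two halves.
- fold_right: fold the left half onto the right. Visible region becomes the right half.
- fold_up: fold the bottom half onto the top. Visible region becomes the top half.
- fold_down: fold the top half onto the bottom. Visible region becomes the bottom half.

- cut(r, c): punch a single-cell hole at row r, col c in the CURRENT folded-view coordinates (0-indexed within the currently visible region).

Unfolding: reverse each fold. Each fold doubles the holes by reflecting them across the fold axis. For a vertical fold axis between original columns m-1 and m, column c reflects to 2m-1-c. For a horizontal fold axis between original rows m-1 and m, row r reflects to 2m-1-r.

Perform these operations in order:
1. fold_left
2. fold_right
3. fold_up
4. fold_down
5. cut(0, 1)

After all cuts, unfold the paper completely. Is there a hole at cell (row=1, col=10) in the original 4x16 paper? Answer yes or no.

Op 1 fold_left: fold axis v@8; visible region now rows[0,4) x cols[0,8) = 4x8
Op 2 fold_right: fold axis v@4; visible region now rows[0,4) x cols[4,8) = 4x4
Op 3 fold_up: fold axis h@2; visible region now rows[0,2) x cols[4,8) = 2x4
Op 4 fold_down: fold axis h@1; visible region now rows[1,2) x cols[4,8) = 1x4
Op 5 cut(0, 1): punch at orig (1,5); cuts so far [(1, 5)]; region rows[1,2) x cols[4,8) = 1x4
Unfold 1 (reflect across h@1): 2 holes -> [(0, 5), (1, 5)]
Unfold 2 (reflect across h@2): 4 holes -> [(0, 5), (1, 5), (2, 5), (3, 5)]
Unfold 3 (reflect across v@4): 8 holes -> [(0, 2), (0, 5), (1, 2), (1, 5), (2, 2), (2, 5), (3, 2), (3, 5)]
Unfold 4 (reflect across v@8): 16 holes -> [(0, 2), (0, 5), (0, 10), (0, 13), (1, 2), (1, 5), (1, 10), (1, 13), (2, 2), (2, 5), (2, 10), (2, 13), (3, 2), (3, 5), (3, 10), (3, 13)]
Holes: [(0, 2), (0, 5), (0, 10), (0, 13), (1, 2), (1, 5), (1, 10), (1, 13), (2, 2), (2, 5), (2, 10), (2, 13), (3, 2), (3, 5), (3, 10), (3, 13)]

Answer: yes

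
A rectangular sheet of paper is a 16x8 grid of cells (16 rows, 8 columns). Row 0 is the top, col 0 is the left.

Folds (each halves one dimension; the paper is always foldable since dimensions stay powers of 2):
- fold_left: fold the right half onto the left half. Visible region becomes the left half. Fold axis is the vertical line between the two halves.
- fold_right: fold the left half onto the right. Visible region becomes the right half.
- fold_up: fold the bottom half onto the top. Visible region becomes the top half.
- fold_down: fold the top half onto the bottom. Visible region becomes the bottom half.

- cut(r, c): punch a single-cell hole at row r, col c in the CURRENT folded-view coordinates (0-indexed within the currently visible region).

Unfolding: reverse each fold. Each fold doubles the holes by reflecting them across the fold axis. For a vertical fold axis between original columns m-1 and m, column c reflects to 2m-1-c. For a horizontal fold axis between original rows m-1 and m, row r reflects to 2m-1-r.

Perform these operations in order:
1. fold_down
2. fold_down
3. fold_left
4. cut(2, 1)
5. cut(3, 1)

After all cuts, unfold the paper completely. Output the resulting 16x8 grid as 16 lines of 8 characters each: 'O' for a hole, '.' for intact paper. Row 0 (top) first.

Op 1 fold_down: fold axis h@8; visible region now rows[8,16) x cols[0,8) = 8x8
Op 2 fold_down: fold axis h@12; visible region now rows[12,16) x cols[0,8) = 4x8
Op 3 fold_left: fold axis v@4; visible region now rows[12,16) x cols[0,4) = 4x4
Op 4 cut(2, 1): punch at orig (14,1); cuts so far [(14, 1)]; region rows[12,16) x cols[0,4) = 4x4
Op 5 cut(3, 1): punch at orig (15,1); cuts so far [(14, 1), (15, 1)]; region rows[12,16) x cols[0,4) = 4x4
Unfold 1 (reflect across v@4): 4 holes -> [(14, 1), (14, 6), (15, 1), (15, 6)]
Unfold 2 (reflect across h@12): 8 holes -> [(8, 1), (8, 6), (9, 1), (9, 6), (14, 1), (14, 6), (15, 1), (15, 6)]
Unfold 3 (reflect across h@8): 16 holes -> [(0, 1), (0, 6), (1, 1), (1, 6), (6, 1), (6, 6), (7, 1), (7, 6), (8, 1), (8, 6), (9, 1), (9, 6), (14, 1), (14, 6), (15, 1), (15, 6)]

Answer: .O....O.
.O....O.
........
........
........
........
.O....O.
.O....O.
.O....O.
.O....O.
........
........
........
........
.O....O.
.O....O.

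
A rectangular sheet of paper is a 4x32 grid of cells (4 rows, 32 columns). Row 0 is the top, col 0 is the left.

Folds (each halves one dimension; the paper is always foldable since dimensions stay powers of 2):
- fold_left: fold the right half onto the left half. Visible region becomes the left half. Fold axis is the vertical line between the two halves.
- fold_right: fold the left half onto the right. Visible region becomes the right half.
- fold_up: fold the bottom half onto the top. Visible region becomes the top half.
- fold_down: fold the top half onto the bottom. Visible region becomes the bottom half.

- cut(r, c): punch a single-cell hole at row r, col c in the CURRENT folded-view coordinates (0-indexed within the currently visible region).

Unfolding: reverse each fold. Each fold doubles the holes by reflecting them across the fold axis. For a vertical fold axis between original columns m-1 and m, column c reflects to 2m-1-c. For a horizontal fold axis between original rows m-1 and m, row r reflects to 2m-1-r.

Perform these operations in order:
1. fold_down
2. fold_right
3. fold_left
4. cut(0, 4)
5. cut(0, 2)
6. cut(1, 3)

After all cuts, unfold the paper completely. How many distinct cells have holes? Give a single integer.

Answer: 24

Derivation:
Op 1 fold_down: fold axis h@2; visible region now rows[2,4) x cols[0,32) = 2x32
Op 2 fold_right: fold axis v@16; visible region now rows[2,4) x cols[16,32) = 2x16
Op 3 fold_left: fold axis v@24; visible region now rows[2,4) x cols[16,24) = 2x8
Op 4 cut(0, 4): punch at orig (2,20); cuts so far [(2, 20)]; region rows[2,4) x cols[16,24) = 2x8
Op 5 cut(0, 2): punch at orig (2,18); cuts so far [(2, 18), (2, 20)]; region rows[2,4) x cols[16,24) = 2x8
Op 6 cut(1, 3): punch at orig (3,19); cuts so far [(2, 18), (2, 20), (3, 19)]; region rows[2,4) x cols[16,24) = 2x8
Unfold 1 (reflect across v@24): 6 holes -> [(2, 18), (2, 20), (2, 27), (2, 29), (3, 19), (3, 28)]
Unfold 2 (reflect across v@16): 12 holes -> [(2, 2), (2, 4), (2, 11), (2, 13), (2, 18), (2, 20), (2, 27), (2, 29), (3, 3), (3, 12), (3, 19), (3, 28)]
Unfold 3 (reflect across h@2): 24 holes -> [(0, 3), (0, 12), (0, 19), (0, 28), (1, 2), (1, 4), (1, 11), (1, 13), (1, 18), (1, 20), (1, 27), (1, 29), (2, 2), (2, 4), (2, 11), (2, 13), (2, 18), (2, 20), (2, 27), (2, 29), (3, 3), (3, 12), (3, 19), (3, 28)]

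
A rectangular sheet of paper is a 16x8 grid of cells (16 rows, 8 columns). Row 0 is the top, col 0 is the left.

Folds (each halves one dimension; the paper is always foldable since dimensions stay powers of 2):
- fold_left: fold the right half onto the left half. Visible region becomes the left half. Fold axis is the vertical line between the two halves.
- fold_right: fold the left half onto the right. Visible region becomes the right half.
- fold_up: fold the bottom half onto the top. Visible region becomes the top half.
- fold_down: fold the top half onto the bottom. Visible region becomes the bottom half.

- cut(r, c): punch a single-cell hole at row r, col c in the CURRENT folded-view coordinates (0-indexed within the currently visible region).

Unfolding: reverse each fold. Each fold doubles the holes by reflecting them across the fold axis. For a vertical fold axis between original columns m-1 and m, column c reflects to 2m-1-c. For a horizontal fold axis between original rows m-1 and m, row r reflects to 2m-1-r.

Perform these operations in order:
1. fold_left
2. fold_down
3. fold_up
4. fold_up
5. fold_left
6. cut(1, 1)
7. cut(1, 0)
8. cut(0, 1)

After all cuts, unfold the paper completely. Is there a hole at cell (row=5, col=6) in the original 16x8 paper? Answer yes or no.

Answer: yes

Derivation:
Op 1 fold_left: fold axis v@4; visible region now rows[0,16) x cols[0,4) = 16x4
Op 2 fold_down: fold axis h@8; visible region now rows[8,16) x cols[0,4) = 8x4
Op 3 fold_up: fold axis h@12; visible region now rows[8,12) x cols[0,4) = 4x4
Op 4 fold_up: fold axis h@10; visible region now rows[8,10) x cols[0,4) = 2x4
Op 5 fold_left: fold axis v@2; visible region now rows[8,10) x cols[0,2) = 2x2
Op 6 cut(1, 1): punch at orig (9,1); cuts so far [(9, 1)]; region rows[8,10) x cols[0,2) = 2x2
Op 7 cut(1, 0): punch at orig (9,0); cuts so far [(9, 0), (9, 1)]; region rows[8,10) x cols[0,2) = 2x2
Op 8 cut(0, 1): punch at orig (8,1); cuts so far [(8, 1), (9, 0), (9, 1)]; region rows[8,10) x cols[0,2) = 2x2
Unfold 1 (reflect across v@2): 6 holes -> [(8, 1), (8, 2), (9, 0), (9, 1), (9, 2), (9, 3)]
Unfold 2 (reflect across h@10): 12 holes -> [(8, 1), (8, 2), (9, 0), (9, 1), (9, 2), (9, 3), (10, 0), (10, 1), (10, 2), (10, 3), (11, 1), (11, 2)]
Unfold 3 (reflect across h@12): 24 holes -> [(8, 1), (8, 2), (9, 0), (9, 1), (9, 2), (9, 3), (10, 0), (10, 1), (10, 2), (10, 3), (11, 1), (11, 2), (12, 1), (12, 2), (13, 0), (13, 1), (13, 2), (13, 3), (14, 0), (14, 1), (14, 2), (14, 3), (15, 1), (15, 2)]
Unfold 4 (reflect across h@8): 48 holes -> [(0, 1), (0, 2), (1, 0), (1, 1), (1, 2), (1, 3), (2, 0), (2, 1), (2, 2), (2, 3), (3, 1), (3, 2), (4, 1), (4, 2), (5, 0), (5, 1), (5, 2), (5, 3), (6, 0), (6, 1), (6, 2), (6, 3), (7, 1), (7, 2), (8, 1), (8, 2), (9, 0), (9, 1), (9, 2), (9, 3), (10, 0), (10, 1), (10, 2), (10, 3), (11, 1), (11, 2), (12, 1), (12, 2), (13, 0), (13, 1), (13, 2), (13, 3), (14, 0), (14, 1), (14, 2), (14, 3), (15, 1), (15, 2)]
Unfold 5 (reflect across v@4): 96 holes -> [(0, 1), (0, 2), (0, 5), (0, 6), (1, 0), (1, 1), (1, 2), (1, 3), (1, 4), (1, 5), (1, 6), (1, 7), (2, 0), (2, 1), (2, 2), (2, 3), (2, 4), (2, 5), (2, 6), (2, 7), (3, 1), (3, 2), (3, 5), (3, 6), (4, 1), (4, 2), (4, 5), (4, 6), (5, 0), (5, 1), (5, 2), (5, 3), (5, 4), (5, 5), (5, 6), (5, 7), (6, 0), (6, 1), (6, 2), (6, 3), (6, 4), (6, 5), (6, 6), (6, 7), (7, 1), (7, 2), (7, 5), (7, 6), (8, 1), (8, 2), (8, 5), (8, 6), (9, 0), (9, 1), (9, 2), (9, 3), (9, 4), (9, 5), (9, 6), (9, 7), (10, 0), (10, 1), (10, 2), (10, 3), (10, 4), (10, 5), (10, 6), (10, 7), (11, 1), (11, 2), (11, 5), (11, 6), (12, 1), (12, 2), (12, 5), (12, 6), (13, 0), (13, 1), (13, 2), (13, 3), (13, 4), (13, 5), (13, 6), (13, 7), (14, 0), (14, 1), (14, 2), (14, 3), (14, 4), (14, 5), (14, 6), (14, 7), (15, 1), (15, 2), (15, 5), (15, 6)]
Holes: [(0, 1), (0, 2), (0, 5), (0, 6), (1, 0), (1, 1), (1, 2), (1, 3), (1, 4), (1, 5), (1, 6), (1, 7), (2, 0), (2, 1), (2, 2), (2, 3), (2, 4), (2, 5), (2, 6), (2, 7), (3, 1), (3, 2), (3, 5), (3, 6), (4, 1), (4, 2), (4, 5), (4, 6), (5, 0), (5, 1), (5, 2), (5, 3), (5, 4), (5, 5), (5, 6), (5, 7), (6, 0), (6, 1), (6, 2), (6, 3), (6, 4), (6, 5), (6, 6), (6, 7), (7, 1), (7, 2), (7, 5), (7, 6), (8, 1), (8, 2), (8, 5), (8, 6), (9, 0), (9, 1), (9, 2), (9, 3), (9, 4), (9, 5), (9, 6), (9, 7), (10, 0), (10, 1), (10, 2), (10, 3), (10, 4), (10, 5), (10, 6), (10, 7), (11, 1), (11, 2), (11, 5), (11, 6), (12, 1), (12, 2), (12, 5), (12, 6), (13, 0), (13, 1), (13, 2), (13, 3), (13, 4), (13, 5), (13, 6), (13, 7), (14, 0), (14, 1), (14, 2), (14, 3), (14, 4), (14, 5), (14, 6), (14, 7), (15, 1), (15, 2), (15, 5), (15, 6)]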